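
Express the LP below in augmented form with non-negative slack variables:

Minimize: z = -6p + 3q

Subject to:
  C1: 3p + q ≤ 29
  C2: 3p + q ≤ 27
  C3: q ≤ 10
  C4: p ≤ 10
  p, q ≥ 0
min z = -6p + 3q

s.t.
  3p + q + s1 = 29
  3p + q + s2 = 27
  q + s3 = 10
  p + s4 = 10
  p, q, s1, s2, s3, s4 ≥ 0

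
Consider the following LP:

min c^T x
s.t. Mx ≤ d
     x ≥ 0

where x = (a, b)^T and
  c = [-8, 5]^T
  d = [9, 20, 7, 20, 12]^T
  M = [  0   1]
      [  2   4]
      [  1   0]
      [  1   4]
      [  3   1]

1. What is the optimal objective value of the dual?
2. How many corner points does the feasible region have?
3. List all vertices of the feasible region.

1. -32 (by strong duality, equal to the primal optimum)
2. 4
3. (0, 0), (4, 0), (2.8, 3.6), (0, 5)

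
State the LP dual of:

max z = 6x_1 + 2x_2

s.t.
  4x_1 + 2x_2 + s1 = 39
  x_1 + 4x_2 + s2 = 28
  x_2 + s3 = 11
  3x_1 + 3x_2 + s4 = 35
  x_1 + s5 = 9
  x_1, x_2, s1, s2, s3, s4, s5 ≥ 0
Minimize: z = 39y1 + 28y2 + 11y3 + 35y4 + 9y5

Subject to:
  C1: -4y1 - y2 - 3y4 - y5 ≤ -6
  C2: -2y1 - 4y2 - y3 - 3y4 ≤ -2
  y1, y2, y3, y4, y5 ≥ 0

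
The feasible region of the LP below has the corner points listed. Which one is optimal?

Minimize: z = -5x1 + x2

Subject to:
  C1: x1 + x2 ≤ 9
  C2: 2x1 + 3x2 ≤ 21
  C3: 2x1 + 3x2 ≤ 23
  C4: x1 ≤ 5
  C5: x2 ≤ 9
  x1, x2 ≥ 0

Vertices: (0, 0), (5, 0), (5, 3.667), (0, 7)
Evaluating z = -5x1 + x2 at each vertex:
  (0, 0): z = 0
  (5, 0): z = -25
  (5, 3.667): z = -21.33
  (0, 7): z = 7

The smallest value is z = -25, attained at (5, 0).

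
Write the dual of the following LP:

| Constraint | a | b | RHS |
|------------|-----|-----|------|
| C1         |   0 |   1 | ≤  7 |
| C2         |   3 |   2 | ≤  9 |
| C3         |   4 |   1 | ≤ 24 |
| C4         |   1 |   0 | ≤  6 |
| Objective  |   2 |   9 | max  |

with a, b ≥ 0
Minimize: z = 7y1 + 9y2 + 24y3 + 6y4

Subject to:
  C1: -3y2 - 4y3 - y4 ≤ -2
  C2: -y1 - 2y2 - y3 ≤ -9
  y1, y2, y3, y4 ≥ 0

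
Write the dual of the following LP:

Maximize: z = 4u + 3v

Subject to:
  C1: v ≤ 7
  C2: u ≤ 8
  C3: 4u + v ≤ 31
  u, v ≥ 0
Minimize: z = 7y1 + 8y2 + 31y3

Subject to:
  C1: -y2 - 4y3 ≤ -4
  C2: -y1 - y3 ≤ -3
  y1, y2, y3 ≥ 0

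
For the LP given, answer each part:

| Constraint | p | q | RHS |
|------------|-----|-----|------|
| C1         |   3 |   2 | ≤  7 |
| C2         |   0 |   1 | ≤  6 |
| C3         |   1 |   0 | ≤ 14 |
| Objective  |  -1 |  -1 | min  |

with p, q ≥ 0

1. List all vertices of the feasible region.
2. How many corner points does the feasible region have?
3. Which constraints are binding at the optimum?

1. (0, 0), (2.333, 0), (0, 3.5)
2. 3
3. C1, p ≥ 0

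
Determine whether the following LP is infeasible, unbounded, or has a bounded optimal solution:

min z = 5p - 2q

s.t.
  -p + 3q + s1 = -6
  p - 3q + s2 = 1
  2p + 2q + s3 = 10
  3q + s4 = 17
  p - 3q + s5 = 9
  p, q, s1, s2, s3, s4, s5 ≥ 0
The row p - 3q + s2 = 1 with s2 ≥ 0 requires p - 3q ≤ 1, while the row -p + 3q + s1 = -6 with s1 ≥ 0 is equivalent to p - 3q ≥ 6. Together they would need 6 ≤ p - 3q ≤ 1, which is impossible since 6 > 1. No point satisfies all constraints.

Infeasible: no point satisfies all constraints simultaneously.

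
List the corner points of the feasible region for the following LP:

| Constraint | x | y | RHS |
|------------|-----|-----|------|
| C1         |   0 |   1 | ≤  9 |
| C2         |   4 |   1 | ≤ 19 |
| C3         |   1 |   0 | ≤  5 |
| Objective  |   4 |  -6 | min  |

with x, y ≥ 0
Each vertex is the intersection of two constraint boundaries that also satisfies all remaining constraints:
  x = 0 and y = 0 → (0, 0)
  4x + y = 19 and y = 0 → (4.75, 0)
  y = 9 and 4x + y = 19 → (2.5, 9)
  y = 9 and x = 0 → (0, 9)

Vertices: (0, 0), (4.75, 0), (2.5, 9), (0, 9)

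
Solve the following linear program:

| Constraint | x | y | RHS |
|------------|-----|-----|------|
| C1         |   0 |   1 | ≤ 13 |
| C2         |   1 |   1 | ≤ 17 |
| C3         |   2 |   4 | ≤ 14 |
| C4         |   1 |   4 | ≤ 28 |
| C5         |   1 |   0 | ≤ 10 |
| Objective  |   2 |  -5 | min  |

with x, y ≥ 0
Each vertex is the intersection of two constraint boundaries that also satisfies all remaining constraints:
  x = 0 and y = 0 → (0, 0)
  2x + 4y = 14 and y = 0 → (7, 0)
  2x + 4y = 14 and x = 0 → (0, 3.5)

Evaluating z = 2x - 5y at each vertex:
  (0, 0): z = 0
  (7, 0): z = 14
  (0, 3.5): z = -17.5

The minimum is at (0, 3.5) with z = -17.5.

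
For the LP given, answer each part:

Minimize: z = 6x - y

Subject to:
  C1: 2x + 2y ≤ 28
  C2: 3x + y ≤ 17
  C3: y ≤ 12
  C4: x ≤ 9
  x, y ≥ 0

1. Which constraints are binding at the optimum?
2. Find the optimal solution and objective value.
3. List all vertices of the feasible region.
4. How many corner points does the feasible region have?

1. C3, x ≥ 0
2. x = 0, y = 12, z = -12
3. (0, 0), (5.667, 0), (1.667, 12), (0, 12)
4. 4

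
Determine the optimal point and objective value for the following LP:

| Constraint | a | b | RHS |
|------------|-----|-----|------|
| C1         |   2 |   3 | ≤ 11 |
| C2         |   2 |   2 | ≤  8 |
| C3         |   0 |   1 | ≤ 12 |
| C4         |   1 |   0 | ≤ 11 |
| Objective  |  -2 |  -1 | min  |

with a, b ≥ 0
Each vertex is the intersection of two constraint boundaries that also satisfies all remaining constraints:
  a = 0 and b = 0 → (0, 0)
  2a + 2b = 8 and b = 0 → (4, 0)
  2a + 3b = 11 and 2a + 2b = 8 → (1, 3)
  2a + 3b = 11 and a = 0 → (0, 3.667)

Evaluating z = -2a - b at each vertex:
  (0, 0): z = 0
  (4, 0): z = -8
  (1, 3): z = -5
  (0, 3.667): z = -3.667

The minimum is at (4, 0) with z = -8.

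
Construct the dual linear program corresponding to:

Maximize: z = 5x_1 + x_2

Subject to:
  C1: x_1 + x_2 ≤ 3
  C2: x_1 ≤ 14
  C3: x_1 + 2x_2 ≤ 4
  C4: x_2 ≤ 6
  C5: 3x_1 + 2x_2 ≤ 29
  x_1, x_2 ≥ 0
Minimize: z = 3y1 + 14y2 + 4y3 + 6y4 + 29y5

Subject to:
  C1: -y1 - y2 - y3 - 3y5 ≤ -5
  C2: -y1 - 2y3 - y4 - 2y5 ≤ -1
  y1, y2, y3, y4, y5 ≥ 0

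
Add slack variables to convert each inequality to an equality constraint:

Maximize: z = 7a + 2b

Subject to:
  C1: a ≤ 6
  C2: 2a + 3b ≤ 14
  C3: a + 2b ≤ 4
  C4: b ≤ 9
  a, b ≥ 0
max z = 7a + 2b

s.t.
  a + s1 = 6
  2a + 3b + s2 = 14
  a + 2b + s3 = 4
  b + s4 = 9
  a, b, s1, s2, s3, s4 ≥ 0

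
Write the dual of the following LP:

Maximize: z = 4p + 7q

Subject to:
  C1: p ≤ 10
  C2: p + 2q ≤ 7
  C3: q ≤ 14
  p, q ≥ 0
Minimize: z = 10y1 + 7y2 + 14y3

Subject to:
  C1: -y1 - y2 ≤ -4
  C2: -2y2 - y3 ≤ -7
  y1, y2, y3 ≥ 0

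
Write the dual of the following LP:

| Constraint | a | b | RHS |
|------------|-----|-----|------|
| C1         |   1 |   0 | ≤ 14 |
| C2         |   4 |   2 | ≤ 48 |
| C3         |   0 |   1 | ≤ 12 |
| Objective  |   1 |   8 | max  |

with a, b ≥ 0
Minimize: z = 14y1 + 48y2 + 12y3

Subject to:
  C1: -y1 - 4y2 ≤ -1
  C2: -2y2 - y3 ≤ -8
  y1, y2, y3 ≥ 0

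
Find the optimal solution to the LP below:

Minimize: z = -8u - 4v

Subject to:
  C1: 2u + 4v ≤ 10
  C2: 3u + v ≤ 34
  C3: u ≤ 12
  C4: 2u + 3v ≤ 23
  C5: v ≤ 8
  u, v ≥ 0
Each vertex is the intersection of two constraint boundaries that also satisfies all remaining constraints:
  u = 0 and v = 0 → (0, 0)
  2u + 4v = 10 and v = 0 → (5, 0)
  2u + 4v = 10 and u = 0 → (0, 2.5)

Evaluating z = -8u - 4v at each vertex:
  (0, 0): z = 0
  (5, 0): z = -40
  (0, 2.5): z = -10

The minimum is at (5, 0) with z = -40.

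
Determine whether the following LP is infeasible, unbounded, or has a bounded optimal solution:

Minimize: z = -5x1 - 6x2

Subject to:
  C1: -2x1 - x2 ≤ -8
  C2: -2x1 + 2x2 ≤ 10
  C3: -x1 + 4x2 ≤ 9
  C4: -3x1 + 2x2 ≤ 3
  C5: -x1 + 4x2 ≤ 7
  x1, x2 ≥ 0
Feasible point: (4, 0) satisfies every constraint, so the LP is feasible.
Direction d = (1, 0): for each constraint row a, a·d ≤ 0 —
  (-2)(1) + (-1)(0) = -2 ≤ 0
  (-2)(1) + (2)(0) = -2 ≤ 0
  (-1)(1) + (4)(0) = -1 ≤ 0
  (-3)(1) + (2)(0) = -3 ≤ 0
  (-1)(1) + (4)(0) = -1 ≤ 0
and d ≥ 0, so (4, 0) + t·d stays feasible for every t ≥ 0. Along this ray z = -5x1 - 6x2 changes by -5 per unit t, so z → −∞.

The LP is unbounded; z can be made arbitrarily small.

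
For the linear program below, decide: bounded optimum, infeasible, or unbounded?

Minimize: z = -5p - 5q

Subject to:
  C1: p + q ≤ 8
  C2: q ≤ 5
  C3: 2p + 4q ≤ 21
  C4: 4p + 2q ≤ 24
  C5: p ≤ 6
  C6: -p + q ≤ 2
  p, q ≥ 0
The point (4.5, 3) satisfies every constraint, so the LP is feasible; the constraints give p ≤ 6 and q ≤ 5, which with p, q ≥ 0 keep the feasible region inside a bounded box. A feasible, bounded LP attains a finite optimum at a vertex.

Evaluating z = -5p - 5q at each vertex:
  (0, 0): z = 0
  (6, 0): z = -30
  (4.5, 3): z = -37.5
  (2.167, 4.167): z = -31.67
  (0, 2): z = -10

The LP has an optimal solution: (4.5, 3) with z = -37.5.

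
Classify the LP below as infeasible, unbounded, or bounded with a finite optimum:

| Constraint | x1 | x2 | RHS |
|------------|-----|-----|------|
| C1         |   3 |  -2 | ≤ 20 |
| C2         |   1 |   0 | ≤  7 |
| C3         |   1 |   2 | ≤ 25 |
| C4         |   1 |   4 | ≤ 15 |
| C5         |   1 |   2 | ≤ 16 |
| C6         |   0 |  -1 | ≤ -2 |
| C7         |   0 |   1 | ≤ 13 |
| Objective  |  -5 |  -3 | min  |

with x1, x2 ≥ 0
The point (7, 2) satisfies every constraint, so the LP is feasible; the constraints give x1 ≤ 7 and x2 ≤ 13, which with x1, x2 ≥ 0 keep the feasible region inside a bounded box. A feasible, bounded LP attains a finite optimum at a vertex.

Feasible with finite optimum z* = -41 at (7, 2).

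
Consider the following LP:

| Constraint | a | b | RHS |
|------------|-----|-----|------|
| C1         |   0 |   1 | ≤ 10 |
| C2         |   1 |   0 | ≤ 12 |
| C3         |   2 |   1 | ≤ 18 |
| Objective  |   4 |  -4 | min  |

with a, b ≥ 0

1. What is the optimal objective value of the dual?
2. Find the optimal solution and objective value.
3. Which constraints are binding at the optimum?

1. -40 (by strong duality, equal to the primal optimum)
2. a = 0, b = 10, z = -40
3. C1, a ≥ 0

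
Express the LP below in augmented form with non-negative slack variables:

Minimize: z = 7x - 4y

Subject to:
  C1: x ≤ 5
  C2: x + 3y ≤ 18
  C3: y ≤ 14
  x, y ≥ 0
min z = 7x - 4y

s.t.
  x + s1 = 5
  x + 3y + s2 = 18
  y + s3 = 14
  x, y, s1, s2, s3 ≥ 0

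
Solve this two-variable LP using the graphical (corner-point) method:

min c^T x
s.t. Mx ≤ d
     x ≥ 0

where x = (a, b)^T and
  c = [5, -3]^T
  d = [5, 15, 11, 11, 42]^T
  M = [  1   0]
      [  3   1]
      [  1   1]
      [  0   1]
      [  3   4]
Each vertex is the intersection of two constraint boundaries that also satisfies all remaining constraints:
  a = 0 and b = 0 → (0, 0)
  a = 5 and 3a + b = 15 → (5, 0)
  3a + b = 15 and a + b = 11 → (2, 9)
  3a + 4b = 42 and a = 0 → (0, 10.5)

Evaluating z = 5a - 3b at each vertex:
  (0, 0): z = 0
  (5, 0): z = 25
  (2, 9): z = -17
  (0, 10.5): z = -31.5

The minimum is at (0, 10.5) with z = -31.5.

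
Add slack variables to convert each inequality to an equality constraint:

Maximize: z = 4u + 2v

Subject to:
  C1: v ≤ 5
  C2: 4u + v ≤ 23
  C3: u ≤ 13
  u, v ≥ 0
max z = 4u + 2v

s.t.
  v + s1 = 5
  4u + v + s2 = 23
  u + s3 = 13
  u, v, s1, s2, s3 ≥ 0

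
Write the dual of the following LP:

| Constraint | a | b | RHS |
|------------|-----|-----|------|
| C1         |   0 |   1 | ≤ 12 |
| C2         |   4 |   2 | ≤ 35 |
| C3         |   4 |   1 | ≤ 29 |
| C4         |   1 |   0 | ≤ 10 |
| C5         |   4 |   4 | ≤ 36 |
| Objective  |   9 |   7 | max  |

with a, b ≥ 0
Minimize: z = 12y1 + 35y2 + 29y3 + 10y4 + 36y5

Subject to:
  C1: -4y2 - 4y3 - y4 - 4y5 ≤ -9
  C2: -y1 - 2y2 - y3 - 4y5 ≤ -7
  y1, y2, y3, y4, y5 ≥ 0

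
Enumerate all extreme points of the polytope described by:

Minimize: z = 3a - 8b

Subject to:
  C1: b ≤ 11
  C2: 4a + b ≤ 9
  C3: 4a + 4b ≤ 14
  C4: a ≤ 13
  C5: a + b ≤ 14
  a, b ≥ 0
Each vertex is the intersection of two constraint boundaries that also satisfies all remaining constraints:
  a = 0 and b = 0 → (0, 0)
  4a + b = 9 and b = 0 → (2.25, 0)
  4a + b = 9 and 4a + 4b = 14 → (1.833, 1.667)
  4a + 4b = 14 and a = 0 → (0, 3.5)

Vertices: (0, 0), (2.25, 0), (1.833, 1.667), (0, 3.5)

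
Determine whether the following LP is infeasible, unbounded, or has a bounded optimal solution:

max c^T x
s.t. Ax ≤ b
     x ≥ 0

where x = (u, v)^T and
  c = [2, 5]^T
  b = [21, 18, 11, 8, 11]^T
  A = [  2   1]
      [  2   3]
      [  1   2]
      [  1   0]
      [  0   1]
The point (0, 5.5) satisfies every constraint, so the LP is feasible; the constraints give u ≤ 8 and v ≤ 11, which with u, v ≥ 0 keep the feasible region inside a bounded box. A feasible, bounded LP attains a finite optimum at a vertex.

Evaluating z = 2u + 5v at each vertex:
  (0, 0): z = 0
  (8, 0): z = 16
  (8, 0.6667): z = 19.33
  (3, 4): z = 26
  (0, 5.5): z = 27.5

Feasible with finite optimum z* = 27.5 at (0, 5.5).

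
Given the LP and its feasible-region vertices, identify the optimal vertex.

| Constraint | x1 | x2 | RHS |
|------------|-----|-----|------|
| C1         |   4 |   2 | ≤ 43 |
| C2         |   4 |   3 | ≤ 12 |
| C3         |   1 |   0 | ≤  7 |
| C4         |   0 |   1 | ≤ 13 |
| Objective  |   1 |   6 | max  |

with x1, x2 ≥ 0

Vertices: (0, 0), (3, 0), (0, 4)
Evaluating z = x1 + 6x2 at each vertex:
  (0, 0): z = 0
  (3, 0): z = 3
  (0, 4): z = 24

The largest value is z = 24, attained at (0, 4).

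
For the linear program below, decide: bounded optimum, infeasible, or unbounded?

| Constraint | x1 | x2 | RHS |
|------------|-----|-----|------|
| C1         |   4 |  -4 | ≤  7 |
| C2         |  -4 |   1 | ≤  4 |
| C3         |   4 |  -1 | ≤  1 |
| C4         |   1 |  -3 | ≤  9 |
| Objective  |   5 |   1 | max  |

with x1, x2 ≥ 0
Feasible point: (0, 0) satisfies every constraint, so the LP is feasible.
Direction d = (1, 4): for each constraint row a, a·d ≤ 0 —
  (4)(1) + (-4)(4) = -12 ≤ 0
  (-4)(1) + (1)(4) = 0 ≤ 0
  (4)(1) + (-1)(4) = 0 ≤ 0
  (1)(1) + (-3)(4) = -11 ≤ 0
and d ≥ 0, so (0, 0) + t·d stays feasible for every t ≥ 0. Along this ray z = 5x1 + x2 changes by 9 per unit t, so z → +∞.

The LP is unbounded; z can be made arbitrarily large.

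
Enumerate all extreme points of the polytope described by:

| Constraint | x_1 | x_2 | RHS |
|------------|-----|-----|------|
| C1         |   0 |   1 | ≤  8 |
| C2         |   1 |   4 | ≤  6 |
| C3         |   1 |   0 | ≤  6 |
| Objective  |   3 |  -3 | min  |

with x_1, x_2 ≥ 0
Each vertex is the intersection of two constraint boundaries that also satisfies all remaining constraints:
  x_1 = 0 and x_2 = 0 → (0, 0)
  x_1 + 4x_2 = 6 and x_1 = 6 → (6, 0)
  x_1 + 4x_2 = 6 and x_1 = 0 → (0, 1.5)

Vertices: (0, 0), (6, 0), (0, 1.5)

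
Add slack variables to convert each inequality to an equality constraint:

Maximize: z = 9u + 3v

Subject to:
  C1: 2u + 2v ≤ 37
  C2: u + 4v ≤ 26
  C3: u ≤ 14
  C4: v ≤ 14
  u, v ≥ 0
max z = 9u + 3v

s.t.
  2u + 2v + s1 = 37
  u + 4v + s2 = 26
  u + s3 = 14
  v + s4 = 14
  u, v, s1, s2, s3, s4 ≥ 0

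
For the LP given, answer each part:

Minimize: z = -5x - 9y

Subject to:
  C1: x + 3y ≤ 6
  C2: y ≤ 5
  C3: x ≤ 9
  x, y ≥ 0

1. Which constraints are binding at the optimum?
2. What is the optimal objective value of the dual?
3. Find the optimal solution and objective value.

1. C1, y ≥ 0
2. -30 (by strong duality, equal to the primal optimum)
3. x = 6, y = 0, z = -30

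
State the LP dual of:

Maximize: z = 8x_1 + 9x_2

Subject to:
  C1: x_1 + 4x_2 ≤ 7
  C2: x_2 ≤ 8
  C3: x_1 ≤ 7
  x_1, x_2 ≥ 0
Minimize: z = 7y1 + 8y2 + 7y3

Subject to:
  C1: -y1 - y3 ≤ -8
  C2: -4y1 - y2 ≤ -9
  y1, y2, y3 ≥ 0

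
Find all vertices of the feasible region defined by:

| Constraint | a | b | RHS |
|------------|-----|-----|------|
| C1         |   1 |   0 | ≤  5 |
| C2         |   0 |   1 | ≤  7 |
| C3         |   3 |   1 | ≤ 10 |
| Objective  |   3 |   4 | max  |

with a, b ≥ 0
Each vertex is the intersection of two constraint boundaries that also satisfies all remaining constraints:
  a = 0 and b = 0 → (0, 0)
  3a + b = 10 and b = 0 → (3.333, 0)
  b = 7 and 3a + b = 10 → (1, 7)
  b = 7 and a = 0 → (0, 7)

Vertices: (0, 0), (3.333, 0), (1, 7), (0, 7)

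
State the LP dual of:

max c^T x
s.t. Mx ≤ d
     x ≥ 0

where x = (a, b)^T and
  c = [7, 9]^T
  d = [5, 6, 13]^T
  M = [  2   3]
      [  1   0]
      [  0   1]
Minimize: z = 5y1 + 6y2 + 13y3

Subject to:
  C1: -2y1 - y2 ≤ -7
  C2: -3y1 - y3 ≤ -9
  y1, y2, y3 ≥ 0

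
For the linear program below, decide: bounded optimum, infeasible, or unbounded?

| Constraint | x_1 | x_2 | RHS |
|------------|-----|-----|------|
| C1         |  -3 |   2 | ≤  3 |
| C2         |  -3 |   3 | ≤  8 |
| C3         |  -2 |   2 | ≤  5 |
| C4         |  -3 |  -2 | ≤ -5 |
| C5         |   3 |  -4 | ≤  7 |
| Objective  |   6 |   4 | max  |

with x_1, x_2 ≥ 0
Feasible point: (1, 1) satisfies every constraint, so the LP is feasible.
Direction d = (1, 1): for each constraint row a, a·d ≤ 0 —
  (-3)(1) + (2)(1) = -1 ≤ 0
  (-3)(1) + (3)(1) = 0 ≤ 0
  (-2)(1) + (2)(1) = 0 ≤ 0
  (-3)(1) + (-2)(1) = -5 ≤ 0
  (3)(1) + (-4)(1) = -1 ≤ 0
and d ≥ 0, so (1, 1) + t·d stays feasible for every t ≥ 0. Along this ray z = 6x_1 + 4x_2 changes by 10 per unit t, so z → +∞.

Unbounded — the objective can increase without bound over the feasible region.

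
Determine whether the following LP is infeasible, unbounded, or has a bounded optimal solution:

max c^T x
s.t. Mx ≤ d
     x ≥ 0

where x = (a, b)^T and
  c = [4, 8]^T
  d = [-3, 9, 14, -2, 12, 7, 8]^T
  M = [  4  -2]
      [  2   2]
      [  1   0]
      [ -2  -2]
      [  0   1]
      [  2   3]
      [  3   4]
The point (0, 2) satisfies every constraint, so the LP is feasible; the constraints give a ≤ 14 and b ≤ 12, which with a, b ≥ 0 keep the feasible region inside a bounded box. A feasible, bounded LP attains a finite optimum at a vertex.

The LP has an optimal solution: (0, 2) with z = 16.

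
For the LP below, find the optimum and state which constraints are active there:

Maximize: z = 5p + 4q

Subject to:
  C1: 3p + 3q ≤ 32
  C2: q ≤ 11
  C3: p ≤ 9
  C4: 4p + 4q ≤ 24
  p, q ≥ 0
Optimal: p = 6, q = 0
Binding: C4, q ≥ 0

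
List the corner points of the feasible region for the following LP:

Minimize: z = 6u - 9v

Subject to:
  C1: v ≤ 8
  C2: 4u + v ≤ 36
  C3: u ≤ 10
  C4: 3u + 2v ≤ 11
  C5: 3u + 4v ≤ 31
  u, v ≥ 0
Each vertex is the intersection of two constraint boundaries that also satisfies all remaining constraints:
  u = 0 and v = 0 → (0, 0)
  3u + 2v = 11 and v = 0 → (3.667, 0)
  3u + 2v = 11 and u = 0 → (0, 5.5)

Vertices: (0, 0), (3.667, 0), (0, 5.5)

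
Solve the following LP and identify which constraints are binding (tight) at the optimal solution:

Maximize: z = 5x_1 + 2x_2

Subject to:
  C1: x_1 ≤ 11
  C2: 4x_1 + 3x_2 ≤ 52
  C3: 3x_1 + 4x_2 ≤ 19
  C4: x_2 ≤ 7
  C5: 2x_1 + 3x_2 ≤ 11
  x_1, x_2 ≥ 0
Optimal: x_1 = 5.5, x_2 = 0
Binding: C5, x_2 ≥ 0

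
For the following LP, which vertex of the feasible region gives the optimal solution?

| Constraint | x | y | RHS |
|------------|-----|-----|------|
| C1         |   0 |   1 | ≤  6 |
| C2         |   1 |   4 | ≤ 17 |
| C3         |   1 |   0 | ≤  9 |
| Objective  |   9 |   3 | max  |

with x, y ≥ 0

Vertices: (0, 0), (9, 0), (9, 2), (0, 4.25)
(9, 2) with z = 87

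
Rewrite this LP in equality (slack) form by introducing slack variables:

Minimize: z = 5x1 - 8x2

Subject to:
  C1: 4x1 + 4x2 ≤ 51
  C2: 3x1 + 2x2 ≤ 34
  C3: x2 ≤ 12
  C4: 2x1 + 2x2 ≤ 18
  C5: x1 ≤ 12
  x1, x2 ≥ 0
min z = 5x1 - 8x2

s.t.
  4x1 + 4x2 + s1 = 51
  3x1 + 2x2 + s2 = 34
  x2 + s3 = 12
  2x1 + 2x2 + s4 = 18
  x1 + s5 = 12
  x1, x2, s1, s2, s3, s4, s5 ≥ 0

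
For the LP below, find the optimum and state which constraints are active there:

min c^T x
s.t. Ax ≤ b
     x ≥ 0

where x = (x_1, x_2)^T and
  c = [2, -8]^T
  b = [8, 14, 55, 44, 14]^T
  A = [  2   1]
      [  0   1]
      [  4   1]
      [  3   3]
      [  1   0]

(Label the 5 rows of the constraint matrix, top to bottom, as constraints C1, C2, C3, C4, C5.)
Optimal: x_1 = 0, x_2 = 8
Slack at optimum:
  C1: slack = 0 (binding)
  C2: slack = 6
  C3: slack = 47
  C4: slack = 20
  C5: slack = 14
  x_1 ≥ 0: x_1 = 0 (binding)
  x_2 ≥ 0: x_2 = 8
Binding constraints: C1, x_1 ≥ 0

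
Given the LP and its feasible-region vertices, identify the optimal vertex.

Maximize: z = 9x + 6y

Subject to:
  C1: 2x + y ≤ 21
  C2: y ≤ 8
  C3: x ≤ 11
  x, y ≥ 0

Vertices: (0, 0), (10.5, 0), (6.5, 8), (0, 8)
(6.5, 8) with z = 106.5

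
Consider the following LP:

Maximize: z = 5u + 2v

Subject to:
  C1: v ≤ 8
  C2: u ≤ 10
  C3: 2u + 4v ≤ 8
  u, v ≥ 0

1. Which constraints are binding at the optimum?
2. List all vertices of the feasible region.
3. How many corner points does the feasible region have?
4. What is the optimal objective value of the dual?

1. C3, v ≥ 0
2. (0, 0), (4, 0), (0, 2)
3. 3
4. 20 (by strong duality, equal to the primal optimum)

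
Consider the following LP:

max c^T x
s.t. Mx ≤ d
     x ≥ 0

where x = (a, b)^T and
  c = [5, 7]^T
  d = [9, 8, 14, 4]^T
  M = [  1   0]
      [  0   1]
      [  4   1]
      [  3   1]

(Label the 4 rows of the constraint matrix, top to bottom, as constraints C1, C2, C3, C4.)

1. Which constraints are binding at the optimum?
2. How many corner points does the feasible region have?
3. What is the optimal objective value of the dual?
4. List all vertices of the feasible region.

1. C4, a ≥ 0
2. 3
3. 28 (by strong duality, equal to the primal optimum)
4. (0, 0), (1.333, 0), (0, 4)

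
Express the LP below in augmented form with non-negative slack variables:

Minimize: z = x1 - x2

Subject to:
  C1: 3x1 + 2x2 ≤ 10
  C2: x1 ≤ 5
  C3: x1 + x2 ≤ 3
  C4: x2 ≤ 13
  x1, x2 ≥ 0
min z = x1 - x2

s.t.
  3x1 + 2x2 + s1 = 10
  x1 + s2 = 5
  x1 + x2 + s3 = 3
  x2 + s4 = 13
  x1, x2, s1, s2, s3, s4 ≥ 0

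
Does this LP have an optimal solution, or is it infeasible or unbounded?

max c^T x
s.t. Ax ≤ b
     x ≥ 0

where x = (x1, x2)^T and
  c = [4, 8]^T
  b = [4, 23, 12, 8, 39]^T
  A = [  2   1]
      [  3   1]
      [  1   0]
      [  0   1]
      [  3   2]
The point (0, 4) satisfies every constraint, so the LP is feasible; the constraints give x1 ≤ 12 and x2 ≤ 8, which with x1, x2 ≥ 0 keep the feasible region inside a bounded box. A feasible, bounded LP attains a finite optimum at a vertex.

Feasible with finite optimum z* = 32 at (0, 4).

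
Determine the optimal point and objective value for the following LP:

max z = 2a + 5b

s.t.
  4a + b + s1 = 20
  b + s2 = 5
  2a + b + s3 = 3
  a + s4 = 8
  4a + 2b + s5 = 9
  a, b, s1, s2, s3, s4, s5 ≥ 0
a = 0, b = 3, z = 15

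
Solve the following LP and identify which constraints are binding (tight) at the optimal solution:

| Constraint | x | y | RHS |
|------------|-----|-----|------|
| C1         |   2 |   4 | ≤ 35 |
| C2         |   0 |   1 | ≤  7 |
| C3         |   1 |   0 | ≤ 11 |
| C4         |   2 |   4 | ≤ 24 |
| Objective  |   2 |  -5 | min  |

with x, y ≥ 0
Optimal: x = 0, y = 6
Slack at optimum:
  C1: slack = 11
  C2: slack = 1
  C3: slack = 11
  C4: slack = 0 (binding)
  x ≥ 0: x = 0 (binding)
  y ≥ 0: y = 6
Binding constraints: C4, x ≥ 0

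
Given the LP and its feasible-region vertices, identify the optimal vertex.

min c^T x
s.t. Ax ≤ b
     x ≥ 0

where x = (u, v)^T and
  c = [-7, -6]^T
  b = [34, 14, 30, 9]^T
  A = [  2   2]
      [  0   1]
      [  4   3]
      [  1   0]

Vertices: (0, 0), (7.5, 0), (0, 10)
Evaluating z = -7u - 6v at each vertex:
  (0, 0): z = 0
  (7.5, 0): z = -52.5
  (0, 10): z = -60

The smallest value is z = -60, attained at (0, 10).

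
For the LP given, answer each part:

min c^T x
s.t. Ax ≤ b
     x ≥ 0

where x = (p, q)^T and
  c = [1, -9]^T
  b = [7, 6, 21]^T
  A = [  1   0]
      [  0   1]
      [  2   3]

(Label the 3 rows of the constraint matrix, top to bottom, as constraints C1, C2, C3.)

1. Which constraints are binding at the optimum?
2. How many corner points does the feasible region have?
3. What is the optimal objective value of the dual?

1. C2, p ≥ 0
2. 5
3. -54 (by strong duality, equal to the primal optimum)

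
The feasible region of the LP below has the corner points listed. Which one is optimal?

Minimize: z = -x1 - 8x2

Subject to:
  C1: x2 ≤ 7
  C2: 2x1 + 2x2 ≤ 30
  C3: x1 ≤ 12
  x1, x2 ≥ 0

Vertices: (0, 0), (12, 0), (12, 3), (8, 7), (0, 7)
(8, 7) with z = -64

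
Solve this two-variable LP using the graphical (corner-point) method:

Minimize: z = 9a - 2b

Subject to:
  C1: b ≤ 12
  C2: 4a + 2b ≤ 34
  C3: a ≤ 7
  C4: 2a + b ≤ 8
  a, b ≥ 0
a = 0, b = 8, z = -16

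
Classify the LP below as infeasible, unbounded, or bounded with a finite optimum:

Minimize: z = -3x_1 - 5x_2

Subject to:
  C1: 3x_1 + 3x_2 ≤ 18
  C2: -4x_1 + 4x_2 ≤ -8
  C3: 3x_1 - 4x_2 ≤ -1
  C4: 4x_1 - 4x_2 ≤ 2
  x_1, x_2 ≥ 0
C4 requires 4x_1 - 4x_2 ≤ 2, while C2 (-4x_1 + 4x_2 ≤ -8) is equivalent to 4x_1 - 4x_2 ≥ 8. Together they would need 8 ≤ 4x_1 - 4x_2 ≤ 2, which is impossible since 8 > 2. No point satisfies all constraints.

Infeasible — the constraint set is empty.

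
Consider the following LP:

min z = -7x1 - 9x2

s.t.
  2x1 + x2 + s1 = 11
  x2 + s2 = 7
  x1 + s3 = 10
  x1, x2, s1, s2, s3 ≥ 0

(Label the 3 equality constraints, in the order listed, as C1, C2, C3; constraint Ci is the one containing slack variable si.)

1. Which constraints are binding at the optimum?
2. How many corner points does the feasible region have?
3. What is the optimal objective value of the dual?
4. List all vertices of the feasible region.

1. C1, C2
2. 4
3. -77 (by strong duality, equal to the primal optimum)
4. (0, 0), (5.5, 0), (2, 7), (0, 7)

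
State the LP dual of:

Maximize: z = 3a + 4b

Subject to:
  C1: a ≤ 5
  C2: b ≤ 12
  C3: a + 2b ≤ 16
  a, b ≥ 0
Minimize: z = 5y1 + 12y2 + 16y3

Subject to:
  C1: -y1 - y3 ≤ -3
  C2: -y2 - 2y3 ≤ -4
  y1, y2, y3 ≥ 0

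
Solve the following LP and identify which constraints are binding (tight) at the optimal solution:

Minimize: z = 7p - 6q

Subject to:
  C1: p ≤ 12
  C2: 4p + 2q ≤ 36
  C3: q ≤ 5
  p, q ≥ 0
Optimal: p = 0, q = 5
Slack at optimum:
  C1: slack = 12
  C2: slack = 26
  C3: slack = 0 (binding)
  p ≥ 0: p = 0 (binding)
  q ≥ 0: q = 5
Binding constraints: C3, p ≥ 0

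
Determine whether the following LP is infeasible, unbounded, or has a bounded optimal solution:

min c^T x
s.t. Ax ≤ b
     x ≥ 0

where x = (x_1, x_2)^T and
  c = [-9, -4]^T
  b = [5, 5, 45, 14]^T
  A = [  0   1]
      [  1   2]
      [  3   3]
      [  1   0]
The point (5, 0) satisfies every constraint, so the LP is feasible; the constraints give x_1 ≤ 14 and x_2 ≤ 5, which with x_1, x_2 ≥ 0 keep the feasible region inside a bounded box. A feasible, bounded LP attains a finite optimum at a vertex.

Evaluating z = -9x_1 - 4x_2 at each vertex:
  (0, 0): z = 0
  (5, 0): z = -45
  (0, 2.5): z = -10

Feasible with finite optimum z* = -45 at (5, 0).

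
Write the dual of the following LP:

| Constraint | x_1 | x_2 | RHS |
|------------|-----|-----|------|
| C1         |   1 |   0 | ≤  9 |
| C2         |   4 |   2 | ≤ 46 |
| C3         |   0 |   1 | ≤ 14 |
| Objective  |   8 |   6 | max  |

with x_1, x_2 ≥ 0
Minimize: z = 9y1 + 46y2 + 14y3

Subject to:
  C1: -y1 - 4y2 ≤ -8
  C2: -2y2 - y3 ≤ -6
  y1, y2, y3 ≥ 0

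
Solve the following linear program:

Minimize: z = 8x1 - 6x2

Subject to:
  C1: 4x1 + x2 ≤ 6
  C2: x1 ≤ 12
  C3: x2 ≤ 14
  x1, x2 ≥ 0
Each vertex is the intersection of two constraint boundaries that also satisfies all remaining constraints:
  x1 = 0 and x2 = 0 → (0, 0)
  4x1 + x2 = 6 and x2 = 0 → (1.5, 0)
  4x1 + x2 = 6 and x1 = 0 → (0, 6)

Evaluating z = 8x1 - 6x2 at each vertex:
  (0, 0): z = 0
  (1.5, 0): z = 12
  (0, 6): z = -36

The minimum is at (0, 6) with z = -36.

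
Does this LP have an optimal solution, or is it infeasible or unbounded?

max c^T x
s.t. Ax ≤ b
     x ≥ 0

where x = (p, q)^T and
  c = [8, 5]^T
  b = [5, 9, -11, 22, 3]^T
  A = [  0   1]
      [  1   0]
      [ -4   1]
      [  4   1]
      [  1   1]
The point (3, 0) satisfies every constraint, so the LP is feasible; the constraints give p ≤ 9 and q ≤ 5, which with p, q ≥ 0 keep the feasible region inside a bounded box. A feasible, bounded LP attains a finite optimum at a vertex.

Evaluating z = 8p + 5q at each vertex:
  (2.75, 0): z = 22
  (3, 0): z = 24
  (2.8, 0.2): z = 23.4

Feasible with finite optimum z* = 24 at (3, 0).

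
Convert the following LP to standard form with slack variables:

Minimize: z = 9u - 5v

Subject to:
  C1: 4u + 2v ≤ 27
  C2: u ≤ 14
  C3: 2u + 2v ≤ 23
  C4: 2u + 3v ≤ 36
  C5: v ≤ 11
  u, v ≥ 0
min z = 9u - 5v

s.t.
  4u + 2v + s1 = 27
  u + s2 = 14
  2u + 2v + s3 = 23
  2u + 3v + s4 = 36
  v + s5 = 11
  u, v, s1, s2, s3, s4, s5 ≥ 0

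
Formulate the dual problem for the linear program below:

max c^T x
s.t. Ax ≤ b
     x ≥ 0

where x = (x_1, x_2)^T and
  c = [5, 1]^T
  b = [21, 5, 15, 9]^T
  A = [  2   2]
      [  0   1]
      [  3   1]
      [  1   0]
Minimize: z = 21y1 + 5y2 + 15y3 + 9y4

Subject to:
  C1: -2y1 - 3y3 - y4 ≤ -5
  C2: -2y1 - y2 - y3 ≤ -1
  y1, y2, y3, y4 ≥ 0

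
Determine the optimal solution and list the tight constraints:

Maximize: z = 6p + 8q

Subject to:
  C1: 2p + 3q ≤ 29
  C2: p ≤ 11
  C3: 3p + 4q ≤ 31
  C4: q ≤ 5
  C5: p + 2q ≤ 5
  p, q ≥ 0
Optimal: p = 5, q = 0
Slack at optimum:
  C1: slack = 19
  C2: slack = 6
  C3: slack = 16
  C4: slack = 5
  C5: slack = 0 (binding)
  p ≥ 0: p = 5
  q ≥ 0: q = 0 (binding)
Binding constraints: C5, q ≥ 0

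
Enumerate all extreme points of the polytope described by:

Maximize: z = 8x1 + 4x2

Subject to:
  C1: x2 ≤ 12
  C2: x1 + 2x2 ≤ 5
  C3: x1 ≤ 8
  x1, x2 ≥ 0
Each vertex is the intersection of two constraint boundaries that also satisfies all remaining constraints:
  x1 = 0 and x2 = 0 → (0, 0)
  x1 + 2x2 = 5 and x2 = 0 → (5, 0)
  x1 + 2x2 = 5 and x1 = 0 → (0, 2.5)

Vertices: (0, 0), (5, 0), (0, 2.5)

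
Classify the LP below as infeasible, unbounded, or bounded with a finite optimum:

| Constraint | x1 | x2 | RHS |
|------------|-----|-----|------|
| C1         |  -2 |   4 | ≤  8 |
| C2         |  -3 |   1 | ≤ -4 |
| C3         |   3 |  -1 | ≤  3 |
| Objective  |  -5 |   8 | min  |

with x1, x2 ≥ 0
C3 requires 3x1 - x2 ≤ 3, while C2 (-3x1 + x2 ≤ -4) is equivalent to 3x1 - x2 ≥ 4. Together they would need 4 ≤ 3x1 - x2 ≤ 3, which is impossible since 4 > 3. No point satisfies all constraints.

Infeasible — the constraint set is empty.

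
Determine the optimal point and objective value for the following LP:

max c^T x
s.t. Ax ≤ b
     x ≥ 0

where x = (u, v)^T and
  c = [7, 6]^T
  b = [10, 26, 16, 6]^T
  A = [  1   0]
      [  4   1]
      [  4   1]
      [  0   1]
Each vertex is the intersection of two constraint boundaries that also satisfies all remaining constraints:
  u = 0 and v = 0 → (0, 0)
  4u + v = 16 and v = 0 → (4, 0)
  4u + v = 16 and v = 6 → (2.5, 6)
  v = 6 and u = 0 → (0, 6)

Evaluating z = 7u + 6v at each vertex:
  (0, 0): z = 0
  (4, 0): z = 28
  (2.5, 6): z = 53.5
  (0, 6): z = 36

The maximum is at (2.5, 6) with z = 53.5.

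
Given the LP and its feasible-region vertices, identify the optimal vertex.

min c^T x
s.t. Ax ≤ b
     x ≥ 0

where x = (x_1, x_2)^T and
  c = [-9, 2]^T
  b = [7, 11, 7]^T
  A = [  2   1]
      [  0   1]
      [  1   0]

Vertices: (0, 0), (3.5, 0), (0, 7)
(3.5, 0) with z = -31.5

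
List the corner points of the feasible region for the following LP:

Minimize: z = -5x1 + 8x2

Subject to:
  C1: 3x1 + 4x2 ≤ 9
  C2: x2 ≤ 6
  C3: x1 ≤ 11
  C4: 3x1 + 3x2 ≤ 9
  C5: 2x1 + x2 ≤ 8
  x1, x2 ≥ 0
Each vertex is the intersection of two constraint boundaries that also satisfies all remaining constraints:
  x1 = 0 and x2 = 0 → (0, 0)
  3x1 + 4x2 = 9 and 3x1 + 3x2 = 9 → (3, 0)
  3x1 + 4x2 = 9 and x1 = 0 → (0, 2.25)

Vertices: (0, 0), (3, 0), (0, 2.25)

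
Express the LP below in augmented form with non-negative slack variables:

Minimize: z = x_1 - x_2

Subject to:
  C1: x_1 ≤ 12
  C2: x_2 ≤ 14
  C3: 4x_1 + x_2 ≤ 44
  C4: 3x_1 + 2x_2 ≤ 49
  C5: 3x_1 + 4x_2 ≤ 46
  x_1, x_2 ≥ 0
min z = x_1 - x_2

s.t.
  x_1 + s1 = 12
  x_2 + s2 = 14
  4x_1 + x_2 + s3 = 44
  3x_1 + 2x_2 + s4 = 49
  3x_1 + 4x_2 + s5 = 46
  x_1, x_2, s1, s2, s3, s4, s5 ≥ 0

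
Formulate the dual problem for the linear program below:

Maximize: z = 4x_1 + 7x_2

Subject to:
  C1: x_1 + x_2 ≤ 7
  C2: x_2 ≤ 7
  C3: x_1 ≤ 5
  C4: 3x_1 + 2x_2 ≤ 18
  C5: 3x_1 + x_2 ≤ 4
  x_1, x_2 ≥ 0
Minimize: z = 7y1 + 7y2 + 5y3 + 18y4 + 4y5

Subject to:
  C1: -y1 - y3 - 3y4 - 3y5 ≤ -4
  C2: -y1 - y2 - 2y4 - y5 ≤ -7
  y1, y2, y3, y4, y5 ≥ 0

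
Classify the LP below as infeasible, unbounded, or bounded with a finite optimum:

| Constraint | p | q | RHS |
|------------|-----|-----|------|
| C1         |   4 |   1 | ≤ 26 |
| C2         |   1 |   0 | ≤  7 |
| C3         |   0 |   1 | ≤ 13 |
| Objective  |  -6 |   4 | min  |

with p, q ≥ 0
The point (6.5, 0) satisfies every constraint, so the LP is feasible; the constraints give p ≤ 7 and q ≤ 13, which with p, q ≥ 0 keep the feasible region inside a bounded box. A feasible, bounded LP attains a finite optimum at a vertex.

The LP has an optimal solution: (6.5, 0) with z = -39.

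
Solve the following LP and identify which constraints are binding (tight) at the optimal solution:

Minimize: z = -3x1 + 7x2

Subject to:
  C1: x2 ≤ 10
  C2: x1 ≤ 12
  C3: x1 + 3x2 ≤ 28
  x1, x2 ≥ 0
Optimal: x1 = 12, x2 = 0
Slack at optimum:
  C1: slack = 10
  C2: slack = 0 (binding)
  C3: slack = 16
  x1 ≥ 0: x1 = 12
  x2 ≥ 0: x2 = 0 (binding)
Binding constraints: C2, x2 ≥ 0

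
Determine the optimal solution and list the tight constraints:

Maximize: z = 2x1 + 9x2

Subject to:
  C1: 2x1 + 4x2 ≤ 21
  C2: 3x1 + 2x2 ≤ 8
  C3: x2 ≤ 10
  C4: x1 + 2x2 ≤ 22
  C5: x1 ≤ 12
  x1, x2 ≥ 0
Optimal: x1 = 0, x2 = 4
Slack at optimum:
  C1: slack = 5
  C2: slack = 0 (binding)
  C3: slack = 6
  C4: slack = 14
  C5: slack = 12
  x1 ≥ 0: x1 = 0 (binding)
  x2 ≥ 0: x2 = 4
Binding constraints: C2, x1 ≥ 0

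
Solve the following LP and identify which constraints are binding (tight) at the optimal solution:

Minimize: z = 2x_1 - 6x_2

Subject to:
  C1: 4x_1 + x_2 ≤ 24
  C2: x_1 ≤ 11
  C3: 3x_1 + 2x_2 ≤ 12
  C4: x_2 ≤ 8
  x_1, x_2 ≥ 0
Optimal: x_1 = 0, x_2 = 6
Slack at optimum:
  C1: slack = 18
  C2: slack = 11
  C3: slack = 0 (binding)
  C4: slack = 2
  x_1 ≥ 0: x_1 = 0 (binding)
  x_2 ≥ 0: x_2 = 6
Binding constraints: C3, x_1 ≥ 0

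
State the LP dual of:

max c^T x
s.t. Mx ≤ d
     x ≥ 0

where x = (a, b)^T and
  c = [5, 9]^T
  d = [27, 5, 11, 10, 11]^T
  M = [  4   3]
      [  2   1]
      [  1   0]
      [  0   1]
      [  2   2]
Minimize: z = 27y1 + 5y2 + 11y3 + 10y4 + 11y5

Subject to:
  C1: -4y1 - 2y2 - y3 - 2y5 ≤ -5
  C2: -3y1 - y2 - y4 - 2y5 ≤ -9
  y1, y2, y3, y4, y5 ≥ 0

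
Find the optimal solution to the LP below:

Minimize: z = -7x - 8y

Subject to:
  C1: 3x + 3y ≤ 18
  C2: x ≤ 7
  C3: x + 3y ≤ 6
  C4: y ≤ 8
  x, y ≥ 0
x = 6, y = 0, z = -42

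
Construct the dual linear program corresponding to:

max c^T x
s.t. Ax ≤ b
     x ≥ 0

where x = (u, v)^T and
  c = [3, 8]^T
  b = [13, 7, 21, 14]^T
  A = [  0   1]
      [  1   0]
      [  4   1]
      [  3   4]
Minimize: z = 13y1 + 7y2 + 21y3 + 14y4

Subject to:
  C1: -y2 - 4y3 - 3y4 ≤ -3
  C2: -y1 - y3 - 4y4 ≤ -8
  y1, y2, y3, y4 ≥ 0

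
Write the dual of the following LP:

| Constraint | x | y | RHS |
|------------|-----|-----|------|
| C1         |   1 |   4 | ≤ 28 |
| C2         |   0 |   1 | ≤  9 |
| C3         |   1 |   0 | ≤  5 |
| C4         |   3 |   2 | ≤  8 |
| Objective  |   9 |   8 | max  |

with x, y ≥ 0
Minimize: z = 28y1 + 9y2 + 5y3 + 8y4

Subject to:
  C1: -y1 - y3 - 3y4 ≤ -9
  C2: -4y1 - y2 - 2y4 ≤ -8
  y1, y2, y3, y4 ≥ 0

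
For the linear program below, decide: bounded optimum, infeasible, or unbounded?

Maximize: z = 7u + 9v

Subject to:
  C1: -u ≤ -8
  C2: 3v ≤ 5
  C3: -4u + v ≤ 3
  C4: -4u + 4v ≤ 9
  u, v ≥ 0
Feasible point: (8, 0) satisfies every constraint, so the LP is feasible.
Direction d = (1, 0): for each constraint row a, a·d ≤ 0 —
  (-1)(1) + (0)(0) = -1 ≤ 0
  (0)(1) + (3)(0) = 0 ≤ 0
  (-4)(1) + (1)(0) = -4 ≤ 0
  (-4)(1) + (4)(0) = -4 ≤ 0
and d ≥ 0, so (8, 0) + t·d stays feasible for every t ≥ 0. Along this ray z = 7u + 9v changes by 7 per unit t, so z → +∞.

The LP is unbounded; z can be made arbitrarily large.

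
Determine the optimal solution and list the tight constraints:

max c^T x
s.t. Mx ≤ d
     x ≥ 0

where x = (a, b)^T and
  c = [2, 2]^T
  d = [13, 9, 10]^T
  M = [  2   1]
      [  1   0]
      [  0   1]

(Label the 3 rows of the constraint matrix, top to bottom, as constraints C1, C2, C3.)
Optimal: a = 1.5, b = 10
Slack at optimum:
  C1: slack = 0 (binding)
  C2: slack = 7.5
  C3: slack = 0 (binding)
  a ≥ 0: a = 1.5
  b ≥ 0: b = 10
Binding constraints: C1, C3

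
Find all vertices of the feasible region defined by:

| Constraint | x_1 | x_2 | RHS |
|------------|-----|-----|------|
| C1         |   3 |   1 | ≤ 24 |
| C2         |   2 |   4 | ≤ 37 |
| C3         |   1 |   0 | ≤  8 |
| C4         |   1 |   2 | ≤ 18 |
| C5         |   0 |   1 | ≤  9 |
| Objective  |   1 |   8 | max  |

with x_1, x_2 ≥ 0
Each vertex is the intersection of two constraint boundaries that also satisfies all remaining constraints:
  x_1 = 0 and x_2 = 0 → (0, 0)
  3x_1 + x_2 = 24 and x_1 = 8 → (8, 0)
  3x_1 + x_2 = 24 and x_1 + 2x_2 = 18 → (6, 6)
  x_1 + 2x_2 = 18 and x_2 = 9 → (0, 9)

Vertices: (0, 0), (8, 0), (6, 6), (0, 9)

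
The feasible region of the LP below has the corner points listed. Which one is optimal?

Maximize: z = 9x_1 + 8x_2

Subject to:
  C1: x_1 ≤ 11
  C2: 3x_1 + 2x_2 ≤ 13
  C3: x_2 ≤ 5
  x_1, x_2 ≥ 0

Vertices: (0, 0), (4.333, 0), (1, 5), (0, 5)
(1, 5) with z = 49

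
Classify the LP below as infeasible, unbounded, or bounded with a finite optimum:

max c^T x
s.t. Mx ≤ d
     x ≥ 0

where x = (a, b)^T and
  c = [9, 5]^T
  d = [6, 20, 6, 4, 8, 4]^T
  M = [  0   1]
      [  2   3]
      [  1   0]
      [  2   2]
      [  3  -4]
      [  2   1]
The point (2, 0) satisfies every constraint, so the LP is feasible; the constraints give a ≤ 6 and b ≤ 6, which with a, b ≥ 0 keep the feasible region inside a bounded box. A feasible, bounded LP attains a finite optimum at a vertex.

Evaluating z = 9a + 5b at each vertex:
  (0, 0): z = 0
  (2, 0): z = 18
  (0, 2): z = 10

Bounded optimum: z* = 18 at (2, 0).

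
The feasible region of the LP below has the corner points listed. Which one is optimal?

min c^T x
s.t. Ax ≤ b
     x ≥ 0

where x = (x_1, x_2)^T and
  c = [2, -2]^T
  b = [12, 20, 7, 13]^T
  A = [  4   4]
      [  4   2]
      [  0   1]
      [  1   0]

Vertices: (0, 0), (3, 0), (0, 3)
(0, 3) with z = -6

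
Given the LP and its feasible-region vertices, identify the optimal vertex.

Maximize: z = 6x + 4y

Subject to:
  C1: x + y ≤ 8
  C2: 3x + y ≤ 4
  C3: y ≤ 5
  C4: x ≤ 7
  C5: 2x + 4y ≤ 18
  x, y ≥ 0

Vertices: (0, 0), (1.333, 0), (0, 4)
(0, 4) with z = 16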